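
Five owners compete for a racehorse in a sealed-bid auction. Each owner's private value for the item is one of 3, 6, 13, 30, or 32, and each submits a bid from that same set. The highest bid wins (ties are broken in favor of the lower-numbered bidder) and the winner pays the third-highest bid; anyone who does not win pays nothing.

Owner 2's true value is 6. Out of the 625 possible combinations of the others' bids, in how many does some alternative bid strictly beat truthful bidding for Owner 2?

12

Others bid (3, 3, 3, 13): truth gives 0; bid 13 gives 3 > 0. Violating.
Others bid (3, 3, 3, 30): truth gives 0; bid 30 gives 3 > 0. Violating.
Others bid (3, 3, 3, 32): truth gives 0; bid 32 gives 3 > 0. Violating.
Others bid (3, 3, 13, 3): truth gives 0; bid 13 gives 3 > 0. Violating.
Others bid (3, 3, 3, 3): truth gives 3; no alternative beats it.
Others bid (3, 3, 3, 6): truth gives 3; no alternative beats it.
(Checking all 625 profiles: 12 have a profitable deviation, 613 do not.)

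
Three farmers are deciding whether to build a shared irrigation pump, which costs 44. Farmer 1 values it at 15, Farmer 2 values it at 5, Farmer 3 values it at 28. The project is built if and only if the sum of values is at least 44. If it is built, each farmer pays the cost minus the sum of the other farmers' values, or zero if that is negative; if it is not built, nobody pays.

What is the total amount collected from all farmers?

36

Total value 48 ≥ cost 44, so it is built.
Farmer 1: others sum to 33; max(0, 44 - 33) = 11.
Farmer 2: others sum to 43; max(0, 44 - 43) = 1.
Farmer 3: others sum to 20; max(0, 44 - 20) = 24.
Total collected = 11 + 1 + 24 = 36.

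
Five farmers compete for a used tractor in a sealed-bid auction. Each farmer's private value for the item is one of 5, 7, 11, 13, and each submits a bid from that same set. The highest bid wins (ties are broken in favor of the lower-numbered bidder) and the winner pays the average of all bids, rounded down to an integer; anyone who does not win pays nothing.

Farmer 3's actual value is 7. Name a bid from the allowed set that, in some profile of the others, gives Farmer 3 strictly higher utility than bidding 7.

11

Suppose Farmer 1 bids 5, Farmer 2 bids 7, Farmer 4 bids 5 and Farmer 5 bids 5.
Bid 7: loses, pays 0, utility 0.
Bid 11: wins, pays 6, utility 7 - 6 = 1.
So bidding 11 beats truth here (1 > 0).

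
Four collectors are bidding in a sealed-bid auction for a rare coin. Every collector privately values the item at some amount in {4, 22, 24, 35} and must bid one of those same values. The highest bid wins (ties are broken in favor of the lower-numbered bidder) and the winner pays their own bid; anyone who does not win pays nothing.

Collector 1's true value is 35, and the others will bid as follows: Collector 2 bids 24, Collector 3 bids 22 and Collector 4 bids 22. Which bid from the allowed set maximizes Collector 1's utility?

Bid 4: loses, pays 0, utility 0.
Bid 22: loses, pays 0, utility 0.
Bid 24: wins, pays 24, utility 35 - 24 = 11.
Bid 35: wins, pays 35, utility 35 - 35 = 0.
The best choice is 24 with utility 11.

24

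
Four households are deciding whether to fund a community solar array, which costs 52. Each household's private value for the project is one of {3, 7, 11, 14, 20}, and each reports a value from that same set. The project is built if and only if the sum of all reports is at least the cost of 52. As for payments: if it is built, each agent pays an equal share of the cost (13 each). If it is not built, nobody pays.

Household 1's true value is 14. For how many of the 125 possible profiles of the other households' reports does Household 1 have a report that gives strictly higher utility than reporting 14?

28

Others report (3, 11, 20): truth gives 0; report 20 gives 1 > 0. Violating.
Others report (3, 14, 20): truth gives 0; report 20 gives 1 > 0. Violating.
Others report (3, 20, 11): truth gives 0; report 20 gives 1 > 0. Violating.
Others report (3, 20, 14): truth gives 0; report 20 gives 1 > 0. Violating.
Others report (3, 3, 3): truth gives 0; no alternative beats it.
Others report (3, 3, 7): truth gives 0; no alternative beats it.
(Checking all 125 profiles: 28 have a profitable deviation, 97 do not.)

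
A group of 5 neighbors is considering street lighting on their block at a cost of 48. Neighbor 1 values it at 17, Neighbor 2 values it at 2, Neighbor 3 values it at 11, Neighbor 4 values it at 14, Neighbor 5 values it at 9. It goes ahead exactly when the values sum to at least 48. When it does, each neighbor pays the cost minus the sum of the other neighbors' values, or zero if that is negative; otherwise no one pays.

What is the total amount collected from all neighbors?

31

Total value 53 ≥ cost 48, so it is built.
Neighbor 1: others sum to 36; max(0, 48 - 36) = 12.
Neighbor 2: others sum to 51; max(0, 48 - 51) = 0.
Neighbor 3: others sum to 42; max(0, 48 - 42) = 6.
Neighbor 4: others sum to 39; max(0, 48 - 39) = 9.
Neighbor 5: others sum to 44; max(0, 48 - 44) = 4.
Total collected = 12 + 0 + 6 + 9 + 4 = 31.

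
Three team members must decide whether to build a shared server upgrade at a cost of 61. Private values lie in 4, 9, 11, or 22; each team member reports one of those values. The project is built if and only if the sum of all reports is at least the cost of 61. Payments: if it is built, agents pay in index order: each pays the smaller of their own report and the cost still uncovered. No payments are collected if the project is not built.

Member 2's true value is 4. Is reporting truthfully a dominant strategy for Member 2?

Check each profile of the others' reports and compare truth against every alternative report.
Others report (4, 4): truth gives 0, best alternative gives 0.
Others report (4, 9): truth gives 0, best alternative gives 0.
Others report (4, 11): truth gives 0, best alternative gives 0.
Others report (4, 22): truth gives 0, best alternative gives 0.
Others report (9, 4): truth gives 0, best alternative gives 0.
Others report (9, 9): truth gives 0, best alternative gives 0.
(Remaining 10 profiles checked similarly; truth is weakly best in each.)
In every case the truthful report is at least as good as any alternative, so it is a dominant strategy.

Yes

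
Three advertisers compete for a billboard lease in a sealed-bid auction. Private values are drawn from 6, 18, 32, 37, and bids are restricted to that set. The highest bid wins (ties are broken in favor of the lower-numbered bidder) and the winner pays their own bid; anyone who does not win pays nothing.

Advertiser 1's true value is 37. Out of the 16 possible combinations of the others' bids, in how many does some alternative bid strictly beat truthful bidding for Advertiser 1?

Others bid (6, 6): truth gives 0; bid 6 gives 31 > 0. Violating.
Others bid (6, 18): truth gives 0; bid 18 gives 19 > 0. Violating.
Others bid (6, 32): truth gives 0; bid 32 gives 5 > 0. Violating.
Others bid (18, 6): truth gives 0; bid 18 gives 19 > 0. Violating.
Others bid (6, 37): truth gives 0; no alternative beats it.
Others bid (18, 37): truth gives 0; no alternative beats it.
(Checking all 16 profiles: 9 have a profitable deviation, 7 do not.)

9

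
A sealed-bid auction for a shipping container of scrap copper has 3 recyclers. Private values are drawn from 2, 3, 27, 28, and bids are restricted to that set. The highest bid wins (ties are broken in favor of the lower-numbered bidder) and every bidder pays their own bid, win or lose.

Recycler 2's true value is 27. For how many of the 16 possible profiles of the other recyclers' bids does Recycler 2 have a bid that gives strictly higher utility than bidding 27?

Others bid (2, 2): truth gives 0; bid 3 gives 24 > 0. Violating.
Others bid (2, 3): truth gives 0; bid 3 gives 24 > 0. Violating.
Others bid (2, 28): truth gives -27; bid 28 gives -1 > -27. Violating.
Others bid (3, 28): truth gives -27; bid 28 gives -1 > -27. Violating.
Others bid (2, 27): truth gives 0; no alternative beats it.
Others bid (3, 2): truth gives 0; no alternative beats it.
(Checking all 16 profiles: 12 have a profitable deviation, 4 do not.)

12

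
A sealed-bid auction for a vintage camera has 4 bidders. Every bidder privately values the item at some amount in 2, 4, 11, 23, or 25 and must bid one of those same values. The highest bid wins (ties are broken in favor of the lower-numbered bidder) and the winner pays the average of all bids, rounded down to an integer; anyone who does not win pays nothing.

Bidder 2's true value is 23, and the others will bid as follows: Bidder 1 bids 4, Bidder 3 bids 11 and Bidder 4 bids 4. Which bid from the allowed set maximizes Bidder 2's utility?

11

Bid 2: loses, pays 0, utility 0.
Bid 4: loses, pays 0, utility 0.
Bid 11: wins, pays 7, utility 23 - 7 = 16.
Bid 23: wins, pays 10, utility 23 - 10 = 13.
Bid 25: wins, pays 11, utility 23 - 11 = 12.
The best choice is 11 with utility 16.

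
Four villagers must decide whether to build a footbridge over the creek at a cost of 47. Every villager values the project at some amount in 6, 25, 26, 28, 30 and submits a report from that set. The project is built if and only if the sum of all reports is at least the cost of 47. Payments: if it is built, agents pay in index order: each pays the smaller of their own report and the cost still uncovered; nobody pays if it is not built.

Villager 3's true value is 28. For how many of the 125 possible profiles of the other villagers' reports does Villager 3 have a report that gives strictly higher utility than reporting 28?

Others report (6, 6, 25): truth gives 0; report 25 gives 3 > 0. Violating.
Others report (6, 6, 26): truth gives 0; report 25 gives 3 > 0. Violating.
Others report (6, 6, 28): truth gives 0; report 25 gives 3 > 0. Violating.
Others report (6, 6, 30): truth gives 0; report 6 gives 22 > 0. Violating.
Others report (6, 6, 6): truth gives 0; no alternative beats it.
Others report (6, 25, 6): truth gives 12; no alternative beats it.
(Checking all 125 profiles: 38 have a profitable deviation, 87 do not.)

38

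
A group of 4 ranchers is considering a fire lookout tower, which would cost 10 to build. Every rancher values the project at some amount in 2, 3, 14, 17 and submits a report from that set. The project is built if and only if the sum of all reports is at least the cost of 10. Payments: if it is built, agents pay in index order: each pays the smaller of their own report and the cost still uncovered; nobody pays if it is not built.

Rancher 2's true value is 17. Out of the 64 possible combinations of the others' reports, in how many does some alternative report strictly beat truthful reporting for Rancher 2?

Others report (2, 2, 3): truth gives 9; report 3 gives 14 > 9. Violating.
Others report (2, 2, 14): truth gives 9; report 2 gives 15 > 9. Violating.
Others report (2, 2, 17): truth gives 9; report 2 gives 15 > 9. Violating.
Others report (2, 3, 2): truth gives 9; report 3 gives 14 > 9. Violating.
Others report (2, 2, 2): truth gives 9; no alternative beats it.
Others report (14, 2, 2): truth gives 17; no alternative beats it.
(Checking all 64 profiles: 31 have a profitable deviation, 33 do not.)

31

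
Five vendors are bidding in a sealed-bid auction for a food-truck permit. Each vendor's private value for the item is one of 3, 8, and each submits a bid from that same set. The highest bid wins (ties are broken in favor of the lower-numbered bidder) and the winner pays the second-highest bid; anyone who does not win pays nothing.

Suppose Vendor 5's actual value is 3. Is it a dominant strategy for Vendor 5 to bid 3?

Check each profile of the others' bids and compare truth against every alternative bid.
Others bid (3, 3, 3, 3): truth gives 0, best alternative gives 0.
Others bid (3, 3, 3, 8): truth gives 0, best alternative gives 0.
Others bid (3, 3, 8, 3): truth gives 0, best alternative gives 0.
Others bid (3, 3, 8, 8): truth gives 0, best alternative gives 0.
Others bid (3, 8, 3, 3): truth gives 0, best alternative gives 0.
Others bid (3, 8, 3, 8): truth gives 0, best alternative gives 0.
(Remaining 10 profiles checked similarly; truth is weakly best in each.)
In every case the truthful bid is at least as good as any alternative, so it is a dominant strategy.

Yes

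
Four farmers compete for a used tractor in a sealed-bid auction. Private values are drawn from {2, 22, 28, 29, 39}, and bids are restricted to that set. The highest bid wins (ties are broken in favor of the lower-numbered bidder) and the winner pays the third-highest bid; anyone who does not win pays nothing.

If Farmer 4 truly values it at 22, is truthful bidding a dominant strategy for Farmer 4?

Consider the case where Farmer 1 bids 2, Farmer 2 bids 2 and Farmer 3 bids 22.
Truthful bid 22: loses, pays 0, utility 0.
Bid 28 instead: wins, pays 2, utility 22 - 2 = 20.
Since 20 > 0, bidding 28 is strictly better here, so truthful bidding is not dominant.

No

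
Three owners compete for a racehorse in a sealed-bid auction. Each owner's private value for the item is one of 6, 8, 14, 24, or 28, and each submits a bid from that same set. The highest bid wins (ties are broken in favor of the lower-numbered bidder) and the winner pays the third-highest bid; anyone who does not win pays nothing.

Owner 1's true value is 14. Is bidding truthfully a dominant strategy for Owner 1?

No

Consider the case where Owner 2 bids 6 and Owner 3 bids 24.
Truthful bid 14: loses, pays 0, utility 0.
Bid 24 instead: wins, pays 6, utility 14 - 6 = 8.
Since 8 > 0, bidding 24 is strictly better here, so truthful bidding is not dominant.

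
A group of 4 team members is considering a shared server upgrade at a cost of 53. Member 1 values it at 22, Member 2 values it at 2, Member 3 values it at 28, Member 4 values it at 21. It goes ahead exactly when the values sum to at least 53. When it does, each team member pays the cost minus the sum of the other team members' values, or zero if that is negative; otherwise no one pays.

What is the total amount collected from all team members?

Total value 73 ≥ cost 53, so it is built.
Member 1: others sum to 51; max(0, 53 - 51) = 2.
Member 2: others sum to 71; max(0, 53 - 71) = 0.
Member 3: others sum to 45; max(0, 53 - 45) = 8.
Member 4: others sum to 52; max(0, 53 - 52) = 1.
Total collected = 2 + 0 + 8 + 1 = 11.

11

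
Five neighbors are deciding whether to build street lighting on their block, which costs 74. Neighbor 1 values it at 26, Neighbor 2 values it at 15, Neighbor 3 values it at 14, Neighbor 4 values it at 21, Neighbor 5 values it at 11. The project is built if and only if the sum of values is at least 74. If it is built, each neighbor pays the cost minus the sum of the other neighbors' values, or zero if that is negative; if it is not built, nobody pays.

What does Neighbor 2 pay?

2

Total value 87 ≥ cost 74, so the project is built.
The other neighbors' values sum to 72.
Cost minus that sum is 74 - 72 = 2.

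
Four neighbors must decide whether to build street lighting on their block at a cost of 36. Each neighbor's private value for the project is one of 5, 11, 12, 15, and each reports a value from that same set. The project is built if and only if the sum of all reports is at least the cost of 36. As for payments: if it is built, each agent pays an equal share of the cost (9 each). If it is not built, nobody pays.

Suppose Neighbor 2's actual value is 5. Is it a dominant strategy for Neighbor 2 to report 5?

Yes

Check each profile of the others' reports and compare truth against every alternative report.
Others report (5, 5, 15): truth gives 0, best alternative gives -4.
Others report (5, 11, 11): truth gives 0, best alternative gives -4.
Others report (5, 11, 12): truth gives 0, best alternative gives -4.
Others report (5, 12, 11): truth gives 0, best alternative gives -4.
Others report (5, 12, 12): truth gives 0, best alternative gives -4.
Others report (5, 15, 5): truth gives 0, best alternative gives -4.
(Remaining 58 profiles checked similarly; truth is weakly best in each.)
In every case the truthful report is at least as good as any alternative, so it is a dominant strategy.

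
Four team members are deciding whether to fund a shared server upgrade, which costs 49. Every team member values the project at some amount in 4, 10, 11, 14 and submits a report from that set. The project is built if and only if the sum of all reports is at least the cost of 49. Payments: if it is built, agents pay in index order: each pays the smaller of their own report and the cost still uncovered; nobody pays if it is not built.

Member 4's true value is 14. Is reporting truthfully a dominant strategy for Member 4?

Check each profile of the others' reports and compare truth against every alternative report.
Others report (11, 11, 14): truth gives 1, best alternative gives 0.
Others report (11, 14, 11): truth gives 1, best alternative gives 0.
Others report (14, 11, 11): truth gives 1, best alternative gives 0.
Others report (14, 14, 14): truth gives 7, best alternative gives 7.
Others report (11, 14, 14): truth gives 4, best alternative gives 4.
Others report (14, 11, 14): truth gives 4, best alternative gives 4.
(Remaining 58 profiles checked similarly; truth is weakly best in each.)
In every case the truthful report is at least as good as any alternative, so it is a dominant strategy.

Yes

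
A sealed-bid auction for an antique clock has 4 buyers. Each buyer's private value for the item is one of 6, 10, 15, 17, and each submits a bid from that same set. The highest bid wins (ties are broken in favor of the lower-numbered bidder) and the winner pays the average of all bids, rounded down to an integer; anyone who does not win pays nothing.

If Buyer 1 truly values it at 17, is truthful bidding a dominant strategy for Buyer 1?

Consider the case where Buyer 2 bids 6, Buyer 3 bids 6 and Buyer 4 bids 6.
Truthful bid 17: wins, pays 8, utility 17 - 8 = 9.
Bid 6 instead: wins, pays 6, utility 17 - 6 = 11.
Since 11 > 9, bidding 6 is strictly better here, so truthful bidding is not dominant.

No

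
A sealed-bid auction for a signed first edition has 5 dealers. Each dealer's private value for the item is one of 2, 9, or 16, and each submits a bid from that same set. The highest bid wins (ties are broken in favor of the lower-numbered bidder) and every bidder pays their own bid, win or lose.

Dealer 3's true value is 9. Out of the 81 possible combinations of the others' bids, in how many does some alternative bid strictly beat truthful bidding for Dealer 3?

77

Others bid (2, 2, 2, 16): truth gives -9; bid 2 gives -2 > -9. Violating.
Others bid (2, 2, 9, 16): truth gives -9; bid 2 gives -2 > -9. Violating.
Others bid (2, 2, 16, 2): truth gives -9; bid 2 gives -2 > -9. Violating.
Others bid (2, 2, 16, 9): truth gives -9; bid 2 gives -2 > -9. Violating.
Others bid (2, 2, 2, 2): truth gives 0; no alternative beats it.
Others bid (2, 2, 2, 9): truth gives 0; no alternative beats it.
(Checking all 81 profiles: 77 have a profitable deviation, 4 do not.)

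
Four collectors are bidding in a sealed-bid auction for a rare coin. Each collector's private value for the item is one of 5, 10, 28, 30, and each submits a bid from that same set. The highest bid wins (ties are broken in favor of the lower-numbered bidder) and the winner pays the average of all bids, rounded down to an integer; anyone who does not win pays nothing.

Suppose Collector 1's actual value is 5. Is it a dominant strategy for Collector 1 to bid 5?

Yes

Check each profile of the others' bids and compare truth against every alternative bid.
Others bid (10, 10, 10): truth gives 0, best alternative gives -5.
Others bid (5, 10, 10): truth gives 0, best alternative gives -3.
Others bid (10, 5, 10): truth gives 0, best alternative gives -3.
Others bid (10, 10, 5): truth gives 0, best alternative gives -3.
Others bid (5, 5, 10): truth gives 0, best alternative gives -2.
Others bid (5, 10, 5): truth gives 0, best alternative gives -2.
(Remaining 58 profiles checked similarly; truth is weakly best in each.)
In every case the truthful bid is at least as good as any alternative, so it is a dominant strategy.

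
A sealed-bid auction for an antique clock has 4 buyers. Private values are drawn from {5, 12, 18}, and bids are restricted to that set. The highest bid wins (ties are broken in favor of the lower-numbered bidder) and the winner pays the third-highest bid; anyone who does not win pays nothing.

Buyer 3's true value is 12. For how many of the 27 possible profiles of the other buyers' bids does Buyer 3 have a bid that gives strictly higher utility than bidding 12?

Others bid (5, 5, 18): truth gives 0; bid 18 gives 7 > 0. Violating.
Others bid (5, 12, 5): truth gives 0; bid 18 gives 7 > 0. Violating.
Others bid (12, 5, 5): truth gives 0; bid 18 gives 7 > 0. Violating.
Others bid (5, 5, 5): truth gives 7; no alternative beats it.
Others bid (5, 5, 12): truth gives 7; no alternative beats it.
(Checking all 27 profiles: 3 have a profitable deviation, 24 do not.)

3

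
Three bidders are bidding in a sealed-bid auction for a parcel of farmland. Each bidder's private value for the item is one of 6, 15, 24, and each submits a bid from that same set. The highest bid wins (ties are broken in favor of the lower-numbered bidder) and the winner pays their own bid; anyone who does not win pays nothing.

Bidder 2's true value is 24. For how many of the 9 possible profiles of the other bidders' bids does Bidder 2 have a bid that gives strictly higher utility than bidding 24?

2

Others bid (6, 6): truth gives 0; bid 15 gives 9 > 0. Violating.
Others bid (6, 15): truth gives 0; bid 15 gives 9 > 0. Violating.
Others bid (6, 24): truth gives 0; no alternative beats it.
Others bid (15, 6): truth gives 0; no alternative beats it.
(Checking all 9 profiles: 2 have a profitable deviation, 7 do not.)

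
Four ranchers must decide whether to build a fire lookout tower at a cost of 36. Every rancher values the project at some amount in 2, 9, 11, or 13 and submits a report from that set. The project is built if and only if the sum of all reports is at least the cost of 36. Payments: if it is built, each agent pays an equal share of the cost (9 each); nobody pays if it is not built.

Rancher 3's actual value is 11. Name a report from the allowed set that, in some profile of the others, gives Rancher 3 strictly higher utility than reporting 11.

Suppose Rancher 1 reports 2, Rancher 2 reports 9 and Rancher 4 reports 13.
Report 11: project not built, utility 0.
Report 13: project built, pays 9, utility 11 - 9 = 2.
So reporting 13 beats truth here (2 > 0).

13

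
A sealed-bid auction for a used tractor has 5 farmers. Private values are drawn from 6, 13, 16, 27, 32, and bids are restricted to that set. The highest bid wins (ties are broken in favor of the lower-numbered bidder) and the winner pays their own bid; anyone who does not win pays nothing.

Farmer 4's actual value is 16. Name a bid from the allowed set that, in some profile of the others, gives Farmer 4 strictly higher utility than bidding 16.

Suppose Farmer 1 bids 6, Farmer 2 bids 6, Farmer 3 bids 6 and Farmer 5 bids 6.
Bid 16: wins, pays 16, utility 16 - 16 = 0.
Bid 13: wins, pays 13, utility 16 - 13 = 3.
So bidding 13 beats truth here (3 > 0).

13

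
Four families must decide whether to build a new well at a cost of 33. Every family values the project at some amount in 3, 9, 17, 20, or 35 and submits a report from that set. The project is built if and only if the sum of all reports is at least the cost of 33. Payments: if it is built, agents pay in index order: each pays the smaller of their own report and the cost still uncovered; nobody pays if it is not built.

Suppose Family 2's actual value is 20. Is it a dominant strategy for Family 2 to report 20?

Consider the case where Family 1 reports 3, Family 3 reports 3 and Family 4 reports 17.
Truthful report 20: project built, pays 20, utility 20 - 20 = 0.
Report 17 instead: project built, pays 17, utility 20 - 17 = 3.
Since 3 > 0, reporting 17 is strictly better here, so truthful reporting is not dominant.

No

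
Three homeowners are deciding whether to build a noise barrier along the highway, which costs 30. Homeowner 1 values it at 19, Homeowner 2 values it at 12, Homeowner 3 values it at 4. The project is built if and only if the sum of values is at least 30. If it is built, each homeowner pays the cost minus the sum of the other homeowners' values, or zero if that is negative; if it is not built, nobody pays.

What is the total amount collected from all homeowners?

Total value 35 ≥ cost 30, so it is built.
Homeowner 1: others sum to 16; max(0, 30 - 16) = 14.
Homeowner 2: others sum to 23; max(0, 30 - 23) = 7.
Homeowner 3: others sum to 31; max(0, 30 - 31) = 0.
Total collected = 14 + 7 + 0 = 21.

21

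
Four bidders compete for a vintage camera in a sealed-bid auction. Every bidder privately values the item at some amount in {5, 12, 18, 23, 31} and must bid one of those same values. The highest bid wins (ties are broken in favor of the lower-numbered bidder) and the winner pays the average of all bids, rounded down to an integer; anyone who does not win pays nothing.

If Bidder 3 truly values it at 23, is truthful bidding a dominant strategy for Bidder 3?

No

Consider the case where Bidder 1 bids 5, Bidder 2 bids 5 and Bidder 4 bids 5.
Truthful bid 23: wins, pays 9, utility 23 - 9 = 14.
Bid 12 instead: wins, pays 6, utility 23 - 6 = 17.
Since 17 > 14, bidding 12 is strictly better here, so truthful bidding is not dominant.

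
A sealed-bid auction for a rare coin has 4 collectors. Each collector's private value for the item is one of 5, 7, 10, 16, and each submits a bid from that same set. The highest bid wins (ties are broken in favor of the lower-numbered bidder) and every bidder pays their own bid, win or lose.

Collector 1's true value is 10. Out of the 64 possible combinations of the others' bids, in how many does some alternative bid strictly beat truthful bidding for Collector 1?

45

Others bid (5, 5, 5): truth gives 0; bid 5 gives 5 > 0. Violating.
Others bid (5, 5, 7): truth gives 0; bid 7 gives 3 > 0. Violating.
Others bid (5, 5, 16): truth gives -10; bid 5 gives -5 > -10. Violating.
Others bid (5, 7, 5): truth gives 0; bid 7 gives 3 > 0. Violating.
Others bid (5, 5, 10): truth gives 0; no alternative beats it.
Others bid (5, 7, 10): truth gives 0; no alternative beats it.
(Checking all 64 profiles: 45 have a profitable deviation, 19 do not.)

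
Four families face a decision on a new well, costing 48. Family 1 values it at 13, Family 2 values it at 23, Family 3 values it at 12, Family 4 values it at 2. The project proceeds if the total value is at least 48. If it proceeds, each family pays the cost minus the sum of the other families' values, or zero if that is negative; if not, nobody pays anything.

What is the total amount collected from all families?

Total value 50 ≥ cost 48, so it is built.
Family 1: others sum to 37; max(0, 48 - 37) = 11.
Family 2: others sum to 27; max(0, 48 - 27) = 21.
Family 3: others sum to 38; max(0, 48 - 38) = 10.
Family 4: others sum to 48; max(0, 48 - 48) = 0.
Total collected = 11 + 21 + 10 + 0 = 42.

42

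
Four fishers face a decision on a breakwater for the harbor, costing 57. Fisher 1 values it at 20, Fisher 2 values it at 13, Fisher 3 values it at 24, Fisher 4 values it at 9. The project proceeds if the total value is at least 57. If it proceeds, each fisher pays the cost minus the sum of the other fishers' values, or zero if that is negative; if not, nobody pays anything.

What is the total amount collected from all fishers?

30

Total value 66 ≥ cost 57, so it is built.
Fisher 1: others sum to 46; max(0, 57 - 46) = 11.
Fisher 2: others sum to 53; max(0, 57 - 53) = 4.
Fisher 3: others sum to 42; max(0, 57 - 42) = 15.
Fisher 4: others sum to 57; max(0, 57 - 57) = 0.
Total collected = 11 + 4 + 15 + 0 = 30.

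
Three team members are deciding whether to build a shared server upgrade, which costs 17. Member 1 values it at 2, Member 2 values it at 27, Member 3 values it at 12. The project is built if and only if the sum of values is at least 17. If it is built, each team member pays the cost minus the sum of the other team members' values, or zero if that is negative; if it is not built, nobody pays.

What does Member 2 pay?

Total value 41 ≥ cost 17, so the project is built.
The other team members' values sum to 14.
Cost minus that sum is 17 - 14 = 3.

3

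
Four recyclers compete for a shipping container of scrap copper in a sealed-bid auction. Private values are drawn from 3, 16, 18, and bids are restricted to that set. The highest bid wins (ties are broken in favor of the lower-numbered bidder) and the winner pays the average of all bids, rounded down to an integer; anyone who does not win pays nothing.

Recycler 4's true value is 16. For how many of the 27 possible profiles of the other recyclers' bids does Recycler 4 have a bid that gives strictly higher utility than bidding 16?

6

Others bid (3, 3, 16): truth gives 0; bid 18 gives 6 > 0. Violating.
Others bid (3, 16, 3): truth gives 0; bid 18 gives 6 > 0. Violating.
Others bid (3, 16, 16): truth gives 0; bid 18 gives 3 > 0. Violating.
Others bid (16, 3, 3): truth gives 0; bid 18 gives 6 > 0. Violating.
Others bid (3, 3, 3): truth gives 10; no alternative beats it.
Others bid (3, 3, 18): truth gives 0; no alternative beats it.
(Checking all 27 profiles: 6 have a profitable deviation, 21 do not.)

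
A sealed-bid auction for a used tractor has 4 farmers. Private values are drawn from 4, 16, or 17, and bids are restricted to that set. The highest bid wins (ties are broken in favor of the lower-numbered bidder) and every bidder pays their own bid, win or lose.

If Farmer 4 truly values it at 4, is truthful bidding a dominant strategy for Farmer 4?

Check each profile of the others' bids and compare truth against every alternative bid.
Others bid (4, 4, 17): truth gives -4, best alternative gives -16.
Others bid (4, 16, 17): truth gives -4, best alternative gives -16.
Others bid (4, 17, 4): truth gives -4, best alternative gives -16.
Others bid (4, 17, 16): truth gives -4, best alternative gives -16.
Others bid (4, 17, 17): truth gives -4, best alternative gives -16.
Others bid (16, 4, 17): truth gives -4, best alternative gives -16.
(Remaining 21 profiles checked similarly; truth is weakly best in each.)
In every case the truthful bid is at least as good as any alternative, so it is a dominant strategy.

Yes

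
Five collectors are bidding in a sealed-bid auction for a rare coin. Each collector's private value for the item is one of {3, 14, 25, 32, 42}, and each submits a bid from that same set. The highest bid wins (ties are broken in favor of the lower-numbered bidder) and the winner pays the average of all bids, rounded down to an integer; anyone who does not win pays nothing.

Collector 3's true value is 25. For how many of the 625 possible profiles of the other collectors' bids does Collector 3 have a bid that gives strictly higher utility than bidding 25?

Others bid (3, 3, 3, 3): truth gives 18; bid 14 gives 20 > 18. Violating.
Others bid (3, 3, 3, 14): truth gives 16; bid 14 gives 18 > 16. Violating.
Others bid (3, 3, 3, 32): truth gives 0; bid 32 gives 11 > 0. Violating.
Others bid (3, 3, 3, 42): truth gives 0; bid 42 gives 7 > 0. Violating.
Others bid (3, 3, 3, 25): truth gives 14; no alternative beats it.
Others bid (3, 3, 14, 25): truth gives 11; no alternative beats it.
(Checking all 625 profiles: 175 have a profitable deviation, 450 do not.)

175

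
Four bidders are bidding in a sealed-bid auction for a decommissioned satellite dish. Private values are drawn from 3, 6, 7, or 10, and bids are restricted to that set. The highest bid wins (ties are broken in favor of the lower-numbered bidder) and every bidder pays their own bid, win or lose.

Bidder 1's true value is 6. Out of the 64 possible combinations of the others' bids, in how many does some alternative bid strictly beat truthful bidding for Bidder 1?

57

Others bid (3, 3, 3): truth gives 0; bid 3 gives 3 > 0. Violating.
Others bid (3, 3, 7): truth gives -6; bid 7 gives -1 > -6. Violating.
Others bid (3, 3, 10): truth gives -6; bid 3 gives -3 > -6. Violating.
Others bid (3, 6, 7): truth gives -6; bid 7 gives -1 > -6. Violating.
Others bid (3, 3, 6): truth gives 0; no alternative beats it.
Others bid (3, 6, 3): truth gives 0; no alternative beats it.
(Checking all 64 profiles: 57 have a profitable deviation, 7 do not.)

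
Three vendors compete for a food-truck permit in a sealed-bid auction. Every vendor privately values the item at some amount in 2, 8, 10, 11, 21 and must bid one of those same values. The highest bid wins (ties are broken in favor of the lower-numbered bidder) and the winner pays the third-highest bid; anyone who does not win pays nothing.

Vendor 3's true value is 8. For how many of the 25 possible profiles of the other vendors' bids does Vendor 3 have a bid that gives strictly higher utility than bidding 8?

6

Others bid (2, 8): truth gives 0; bid 10 gives 6 > 0. Violating.
Others bid (2, 10): truth gives 0; bid 11 gives 6 > 0. Violating.
Others bid (2, 11): truth gives 0; bid 21 gives 6 > 0. Violating.
Others bid (8, 2): truth gives 0; bid 10 gives 6 > 0. Violating.
Others bid (2, 2): truth gives 6; no alternative beats it.
Others bid (2, 21): truth gives 0; no alternative beats it.
(Checking all 25 profiles: 6 have a profitable deviation, 19 do not.)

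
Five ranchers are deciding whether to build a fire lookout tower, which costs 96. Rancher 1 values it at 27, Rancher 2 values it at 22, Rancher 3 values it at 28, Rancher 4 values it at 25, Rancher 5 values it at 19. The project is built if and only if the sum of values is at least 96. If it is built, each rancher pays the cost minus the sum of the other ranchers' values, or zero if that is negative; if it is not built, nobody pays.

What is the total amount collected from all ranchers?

Total value 121 ≥ cost 96, so it is built.
Rancher 1: others sum to 94; max(0, 96 - 94) = 2.
Rancher 2: others sum to 99; max(0, 96 - 99) = 0.
Rancher 3: others sum to 93; max(0, 96 - 93) = 3.
Rancher 4: others sum to 96; max(0, 96 - 96) = 0.
Rancher 5: others sum to 102; max(0, 96 - 102) = 0.
Total collected = 2 + 0 + 3 + 0 + 0 = 5.

5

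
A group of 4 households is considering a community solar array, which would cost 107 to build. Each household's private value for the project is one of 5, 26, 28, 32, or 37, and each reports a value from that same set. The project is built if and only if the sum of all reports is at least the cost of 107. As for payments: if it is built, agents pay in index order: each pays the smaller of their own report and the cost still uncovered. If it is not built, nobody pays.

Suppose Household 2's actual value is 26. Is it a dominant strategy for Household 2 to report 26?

Consider the case where Household 1 reports 28, Household 3 reports 37 and Household 4 reports 37.
Truthful report 26: project built, pays 26, utility 26 - 26 = 0.
Report 5 instead: project built, pays 5, utility 26 - 5 = 21.
Since 21 > 0, reporting 5 is strictly better here, so truthful reporting is not dominant.

No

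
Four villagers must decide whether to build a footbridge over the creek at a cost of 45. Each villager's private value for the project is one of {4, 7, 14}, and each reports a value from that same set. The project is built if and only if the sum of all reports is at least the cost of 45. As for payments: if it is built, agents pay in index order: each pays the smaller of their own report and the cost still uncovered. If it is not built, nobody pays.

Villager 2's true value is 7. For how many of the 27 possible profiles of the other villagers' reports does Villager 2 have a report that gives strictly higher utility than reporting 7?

Others report (14, 14, 14): truth gives 0; report 4 gives 3 > 0. Violating.
Others report (4, 4, 4): truth gives 0; no alternative beats it.
Others report (4, 4, 7): truth gives 0; no alternative beats it.
(Checking all 27 profiles: 1 has a profitable deviation, 26 do not.)

1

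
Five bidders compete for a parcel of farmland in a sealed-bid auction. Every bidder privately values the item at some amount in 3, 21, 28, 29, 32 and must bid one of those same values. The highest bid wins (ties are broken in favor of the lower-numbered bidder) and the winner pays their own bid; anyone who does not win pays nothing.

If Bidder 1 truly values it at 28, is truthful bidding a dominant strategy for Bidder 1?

Consider the case where Bidder 2 bids 3, Bidder 3 bids 3, Bidder 4 bids 3 and Bidder 5 bids 3.
Truthful bid 28: wins, pays 28, utility 28 - 28 = 0.
Bid 3 instead: wins, pays 3, utility 28 - 3 = 25.
Since 25 > 0, bidding 3 is strictly better here, so truthful bidding is not dominant.

No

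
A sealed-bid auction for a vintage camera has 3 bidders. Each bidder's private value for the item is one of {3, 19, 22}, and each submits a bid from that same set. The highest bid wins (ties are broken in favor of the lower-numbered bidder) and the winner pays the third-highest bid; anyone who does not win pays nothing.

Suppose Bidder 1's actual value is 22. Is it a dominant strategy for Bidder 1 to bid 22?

Check each profile of the others' bids and compare truth against every alternative bid.
Others bid (3, 22): truth gives 19, best alternative gives 0.
Others bid (22, 3): truth gives 19, best alternative gives 0.
Others bid (19, 22): truth gives 3, best alternative gives 0.
Others bid (22, 19): truth gives 3, best alternative gives 0.
Others bid (3, 3): truth gives 19, best alternative gives 19.
Others bid (3, 19): truth gives 19, best alternative gives 19.
(Remaining 3 profiles checked similarly; truth is weakly best in each.)
In every case the truthful bid is at least as good as any alternative, so it is a dominant strategy.

Yes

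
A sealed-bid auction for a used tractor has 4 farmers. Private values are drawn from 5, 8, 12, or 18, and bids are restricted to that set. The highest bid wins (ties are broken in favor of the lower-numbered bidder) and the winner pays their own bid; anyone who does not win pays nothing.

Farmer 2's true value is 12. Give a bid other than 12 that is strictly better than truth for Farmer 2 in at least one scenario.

Suppose Farmer 1 bids 5, Farmer 3 bids 5 and Farmer 4 bids 5.
Bid 12: wins, pays 12, utility 12 - 12 = 0.
Bid 8: wins, pays 8, utility 12 - 8 = 4.
So bidding 8 beats truth here (4 > 0).

8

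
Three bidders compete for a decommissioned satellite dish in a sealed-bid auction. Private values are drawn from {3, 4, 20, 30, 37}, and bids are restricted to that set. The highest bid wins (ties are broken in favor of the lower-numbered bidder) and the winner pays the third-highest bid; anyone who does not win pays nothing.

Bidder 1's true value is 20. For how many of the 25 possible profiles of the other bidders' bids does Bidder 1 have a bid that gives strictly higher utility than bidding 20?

Others bid (3, 30): truth gives 0; bid 30 gives 17 > 0. Violating.
Others bid (3, 37): truth gives 0; bid 37 gives 17 > 0. Violating.
Others bid (4, 30): truth gives 0; bid 30 gives 16 > 0. Violating.
Others bid (4, 37): truth gives 0; bid 37 gives 16 > 0. Violating.
Others bid (3, 3): truth gives 17; no alternative beats it.
Others bid (3, 4): truth gives 17; no alternative beats it.
(Checking all 25 profiles: 8 have a profitable deviation, 17 do not.)

8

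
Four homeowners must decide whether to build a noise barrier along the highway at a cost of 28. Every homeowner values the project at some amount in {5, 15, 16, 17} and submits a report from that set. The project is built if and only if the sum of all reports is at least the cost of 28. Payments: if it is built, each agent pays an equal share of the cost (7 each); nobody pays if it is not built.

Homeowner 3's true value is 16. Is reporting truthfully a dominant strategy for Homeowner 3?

Yes

Check each profile of the others' reports and compare truth against every alternative report.
Others report (5, 5, 5): truth gives 9, best alternative gives 9.
Others report (5, 5, 15): truth gives 9, best alternative gives 9.
Others report (5, 5, 16): truth gives 9, best alternative gives 9.
Others report (5, 5, 17): truth gives 9, best alternative gives 9.
Others report (5, 15, 5): truth gives 9, best alternative gives 9.
Others report (5, 15, 15): truth gives 9, best alternative gives 9.
(Remaining 58 profiles checked similarly; truth is weakly best in each.)
In every case the truthful report is at least as good as any alternative, so it is a dominant strategy.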